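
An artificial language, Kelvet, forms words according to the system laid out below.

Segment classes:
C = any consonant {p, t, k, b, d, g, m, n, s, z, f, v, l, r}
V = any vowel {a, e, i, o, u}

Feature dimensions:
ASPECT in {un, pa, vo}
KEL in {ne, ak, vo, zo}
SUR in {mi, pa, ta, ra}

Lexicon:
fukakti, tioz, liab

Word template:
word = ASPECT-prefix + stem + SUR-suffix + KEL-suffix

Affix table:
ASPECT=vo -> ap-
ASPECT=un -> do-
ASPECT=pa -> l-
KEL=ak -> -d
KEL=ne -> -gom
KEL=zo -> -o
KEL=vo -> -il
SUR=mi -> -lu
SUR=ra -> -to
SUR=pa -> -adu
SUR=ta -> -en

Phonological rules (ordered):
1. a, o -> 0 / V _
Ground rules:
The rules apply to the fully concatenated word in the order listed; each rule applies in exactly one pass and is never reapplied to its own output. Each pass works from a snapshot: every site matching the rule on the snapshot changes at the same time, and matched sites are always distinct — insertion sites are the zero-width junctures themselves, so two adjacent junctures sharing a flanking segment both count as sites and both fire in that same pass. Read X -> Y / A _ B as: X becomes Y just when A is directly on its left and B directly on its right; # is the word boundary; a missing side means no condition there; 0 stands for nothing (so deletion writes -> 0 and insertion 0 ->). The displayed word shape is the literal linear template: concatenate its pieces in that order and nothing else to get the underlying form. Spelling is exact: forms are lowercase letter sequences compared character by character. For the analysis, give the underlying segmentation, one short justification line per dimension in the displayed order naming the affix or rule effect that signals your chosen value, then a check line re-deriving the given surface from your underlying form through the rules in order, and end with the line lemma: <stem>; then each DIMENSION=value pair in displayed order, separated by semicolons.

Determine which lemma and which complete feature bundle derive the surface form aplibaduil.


underlying: ap-liab-adu-il
ASPECT=vo - signalled by the affix ap-
KEL=vo - signalled by the affix -il
SUR=pa - signalled by the affix -adu
check: apliabaduil -> aplibaduil
lemma: liab; ASPECT=vo; KEL=vo; SUR=pa


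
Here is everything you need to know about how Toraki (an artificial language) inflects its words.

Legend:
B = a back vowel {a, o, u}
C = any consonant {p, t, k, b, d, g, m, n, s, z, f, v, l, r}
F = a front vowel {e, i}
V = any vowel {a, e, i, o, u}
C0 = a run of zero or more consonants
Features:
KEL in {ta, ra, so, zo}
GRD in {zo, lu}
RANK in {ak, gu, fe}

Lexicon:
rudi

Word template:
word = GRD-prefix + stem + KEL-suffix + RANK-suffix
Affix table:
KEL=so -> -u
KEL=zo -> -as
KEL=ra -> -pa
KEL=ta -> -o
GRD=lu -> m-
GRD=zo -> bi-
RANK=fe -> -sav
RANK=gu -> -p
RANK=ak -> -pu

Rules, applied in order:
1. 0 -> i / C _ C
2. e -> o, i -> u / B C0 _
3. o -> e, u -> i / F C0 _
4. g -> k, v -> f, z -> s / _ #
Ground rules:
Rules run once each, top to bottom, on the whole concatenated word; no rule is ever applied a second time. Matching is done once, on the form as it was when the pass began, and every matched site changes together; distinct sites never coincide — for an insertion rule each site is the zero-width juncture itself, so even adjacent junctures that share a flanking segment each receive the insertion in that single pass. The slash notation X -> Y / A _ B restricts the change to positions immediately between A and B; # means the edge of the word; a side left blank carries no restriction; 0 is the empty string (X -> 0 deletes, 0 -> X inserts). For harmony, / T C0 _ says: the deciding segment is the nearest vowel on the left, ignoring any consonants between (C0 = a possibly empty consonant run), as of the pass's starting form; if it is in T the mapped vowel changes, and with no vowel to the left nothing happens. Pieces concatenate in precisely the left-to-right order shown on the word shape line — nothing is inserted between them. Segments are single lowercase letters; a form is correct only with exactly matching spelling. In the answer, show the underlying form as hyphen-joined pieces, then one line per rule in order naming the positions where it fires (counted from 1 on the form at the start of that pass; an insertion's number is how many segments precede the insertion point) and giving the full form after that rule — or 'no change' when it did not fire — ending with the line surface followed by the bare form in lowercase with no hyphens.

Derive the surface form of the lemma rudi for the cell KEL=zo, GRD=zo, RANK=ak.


underlying: bi-rudi-as-pu
1. 0 -> i / C _ C: inserts after position(s) 8: birudiasipu
2. e -> o, i -> u / B C0 _: fires at position(s) 6, 9: biruduasupu
3. o -> e, u -> i / F C0 _: fires at position(s) 4: biriduasupu
4. g -> k, v -> f, z -> s / _ #: no change
surface: biriduasupu


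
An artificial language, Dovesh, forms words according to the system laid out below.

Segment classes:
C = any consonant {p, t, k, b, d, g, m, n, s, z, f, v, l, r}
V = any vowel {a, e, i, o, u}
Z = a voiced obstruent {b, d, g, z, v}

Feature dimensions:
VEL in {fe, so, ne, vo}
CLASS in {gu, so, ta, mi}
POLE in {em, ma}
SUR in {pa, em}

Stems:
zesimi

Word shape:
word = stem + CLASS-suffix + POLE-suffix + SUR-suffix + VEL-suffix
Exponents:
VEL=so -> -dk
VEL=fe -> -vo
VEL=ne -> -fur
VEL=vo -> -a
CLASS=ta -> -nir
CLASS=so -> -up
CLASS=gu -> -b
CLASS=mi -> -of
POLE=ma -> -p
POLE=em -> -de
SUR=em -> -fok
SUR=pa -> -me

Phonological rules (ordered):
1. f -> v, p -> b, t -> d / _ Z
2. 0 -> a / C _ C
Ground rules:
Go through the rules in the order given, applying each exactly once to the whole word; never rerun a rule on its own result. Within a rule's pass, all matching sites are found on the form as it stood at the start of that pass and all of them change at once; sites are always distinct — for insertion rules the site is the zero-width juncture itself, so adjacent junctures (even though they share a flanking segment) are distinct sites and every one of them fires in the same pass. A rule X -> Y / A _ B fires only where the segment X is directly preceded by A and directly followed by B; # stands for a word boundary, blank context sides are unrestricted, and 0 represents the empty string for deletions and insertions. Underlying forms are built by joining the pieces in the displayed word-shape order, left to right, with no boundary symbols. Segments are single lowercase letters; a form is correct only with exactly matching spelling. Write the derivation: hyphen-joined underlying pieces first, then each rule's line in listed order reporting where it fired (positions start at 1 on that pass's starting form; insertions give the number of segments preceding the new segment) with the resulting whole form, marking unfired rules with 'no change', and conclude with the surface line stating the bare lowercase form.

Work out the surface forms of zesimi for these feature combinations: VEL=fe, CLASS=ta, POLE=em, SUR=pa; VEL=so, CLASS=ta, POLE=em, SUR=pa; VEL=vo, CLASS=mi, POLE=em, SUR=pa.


cell VEL=fe, CLASS=ta, POLE=em, SUR=pa:
underlying: zesimi-nir-de-me-vo
1. f -> v, p -> b, t -> d / _ Z: no change
2. 0 -> a / C _ C: inserts after position(s) 9: zesiminirademevo
surface: zesiminirademevo

cell VEL=so, CLASS=ta, POLE=em, SUR=pa:
underlying: zesimi-nir-de-me-dk
1. f -> v, p -> b, t -> d / _ Z: no change
2. 0 -> a / C _ C: inserts after position(s) 9, 14: zesiminirademedak
surface: zesiminirademedak

cell VEL=vo, CLASS=mi, POLE=em, SUR=pa:
underlying: zesimi-of-de-me-a
1. f -> v, p -> b, t -> d / _ Z: fires at position(s) 8: zesimiovdemea
2. 0 -> a / C _ C: inserts after position(s) 8: zesimiovademea
surface: zesimiovademea


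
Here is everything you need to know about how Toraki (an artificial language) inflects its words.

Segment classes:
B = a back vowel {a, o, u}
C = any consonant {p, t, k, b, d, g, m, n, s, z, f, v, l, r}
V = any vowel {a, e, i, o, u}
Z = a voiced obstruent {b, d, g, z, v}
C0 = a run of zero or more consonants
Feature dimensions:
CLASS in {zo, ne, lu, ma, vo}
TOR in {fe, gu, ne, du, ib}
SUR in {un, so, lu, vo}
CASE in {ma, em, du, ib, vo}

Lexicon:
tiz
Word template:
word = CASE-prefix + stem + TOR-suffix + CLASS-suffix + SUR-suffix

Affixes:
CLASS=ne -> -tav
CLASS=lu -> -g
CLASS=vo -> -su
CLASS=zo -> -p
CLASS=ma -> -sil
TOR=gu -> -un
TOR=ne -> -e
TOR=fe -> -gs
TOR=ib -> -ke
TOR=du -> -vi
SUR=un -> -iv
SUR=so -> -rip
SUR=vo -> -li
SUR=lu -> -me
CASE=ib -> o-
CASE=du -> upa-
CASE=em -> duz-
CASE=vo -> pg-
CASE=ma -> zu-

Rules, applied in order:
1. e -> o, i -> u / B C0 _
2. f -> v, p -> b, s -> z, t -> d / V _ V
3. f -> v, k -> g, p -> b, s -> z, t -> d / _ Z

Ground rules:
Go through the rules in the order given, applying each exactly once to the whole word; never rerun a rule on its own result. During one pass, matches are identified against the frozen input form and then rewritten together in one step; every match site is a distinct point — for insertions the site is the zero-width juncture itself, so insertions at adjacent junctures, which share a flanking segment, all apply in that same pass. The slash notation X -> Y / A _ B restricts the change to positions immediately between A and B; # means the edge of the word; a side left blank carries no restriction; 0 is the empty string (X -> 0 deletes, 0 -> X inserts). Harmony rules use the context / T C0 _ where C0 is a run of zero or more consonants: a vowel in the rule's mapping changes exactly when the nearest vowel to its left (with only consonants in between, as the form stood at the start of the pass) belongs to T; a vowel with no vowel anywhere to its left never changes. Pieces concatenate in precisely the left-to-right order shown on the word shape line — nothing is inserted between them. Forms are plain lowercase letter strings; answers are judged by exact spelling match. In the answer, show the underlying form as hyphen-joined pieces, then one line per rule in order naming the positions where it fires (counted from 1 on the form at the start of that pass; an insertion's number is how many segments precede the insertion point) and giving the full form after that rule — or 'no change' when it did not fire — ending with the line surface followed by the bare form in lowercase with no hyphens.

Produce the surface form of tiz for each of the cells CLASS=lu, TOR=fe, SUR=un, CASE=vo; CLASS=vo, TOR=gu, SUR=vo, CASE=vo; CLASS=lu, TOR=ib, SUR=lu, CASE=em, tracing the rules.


cell CLASS=lu, TOR=fe, SUR=un, CASE=vo:
underlying: pg-tiz-gs-g-iv
1. e -> o, i -> u / B C0 _: no change
2. f -> v, p -> b, s -> z, t -> d / V _ V: no change
3. f -> v, k -> g, p -> b, s -> z, t -> d / _ Z: fires at position(s) 1, 7: bgtizgzgiv
surface: bgtizgzgiv

cell CLASS=vo, TOR=gu, SUR=vo, CASE=vo:
underlying: pg-tiz-un-su-li
1. e -> o, i -> u / B C0 _: fires at position(s) 11: pgtizunsulu
2. f -> v, p -> b, s -> z, t -> d / V _ V: no change
3. f -> v, k -> g, p -> b, s -> z, t -> d / _ Z: fires at position(s) 1: bgtizunsulu
surface: bgtizunsulu

cell CLASS=lu, TOR=ib, SUR=lu, CASE=em:
underlying: duz-tiz-ke-g-me
1. e -> o, i -> u / B C0 _: fires at position(s) 5: duztuzkegme
2. f -> v, p -> b, s -> z, t -> d / V _ V: no change
3. f -> v, k -> g, p -> b, s -> z, t -> d / _ Z: no change
surface: duztuzkegme


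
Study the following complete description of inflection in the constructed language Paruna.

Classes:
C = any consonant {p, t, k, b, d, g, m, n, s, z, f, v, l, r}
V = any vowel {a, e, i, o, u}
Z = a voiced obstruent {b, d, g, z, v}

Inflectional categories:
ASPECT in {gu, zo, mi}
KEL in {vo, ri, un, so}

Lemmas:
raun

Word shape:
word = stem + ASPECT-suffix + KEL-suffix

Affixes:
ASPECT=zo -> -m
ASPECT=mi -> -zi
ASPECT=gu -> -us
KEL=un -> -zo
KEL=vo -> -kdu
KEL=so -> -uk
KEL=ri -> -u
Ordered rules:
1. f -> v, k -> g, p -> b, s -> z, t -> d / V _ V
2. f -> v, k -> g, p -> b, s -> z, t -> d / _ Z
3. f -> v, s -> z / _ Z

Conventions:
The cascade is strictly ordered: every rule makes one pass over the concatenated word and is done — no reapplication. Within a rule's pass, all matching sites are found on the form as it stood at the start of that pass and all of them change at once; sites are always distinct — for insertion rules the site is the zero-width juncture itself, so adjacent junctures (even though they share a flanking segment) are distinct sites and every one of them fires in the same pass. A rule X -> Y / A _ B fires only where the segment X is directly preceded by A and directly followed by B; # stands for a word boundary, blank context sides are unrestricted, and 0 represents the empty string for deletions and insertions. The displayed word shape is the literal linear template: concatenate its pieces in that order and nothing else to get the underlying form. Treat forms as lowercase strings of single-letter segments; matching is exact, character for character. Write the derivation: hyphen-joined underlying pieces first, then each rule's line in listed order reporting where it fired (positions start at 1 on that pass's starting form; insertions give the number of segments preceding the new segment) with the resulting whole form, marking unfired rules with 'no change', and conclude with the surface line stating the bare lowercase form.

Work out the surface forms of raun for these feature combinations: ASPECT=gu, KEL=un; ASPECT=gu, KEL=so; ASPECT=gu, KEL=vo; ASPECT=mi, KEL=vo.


cell ASPECT=gu, KEL=un:
underlying: raun-us-zo
1. f -> v, k -> g, p -> b, s -> z, t -> d / V _ V: no change
2. f -> v, k -> g, p -> b, s -> z, t -> d / _ Z: fires at position(s) 6: raunuzzo
3. f -> v, s -> z / _ Z: no change
surface: raunuzzo

cell ASPECT=gu, KEL=so:
underlying: raun-us-uk
1. f -> v, k -> g, p -> b, s -> z, t -> d / V _ V: fires at position(s) 6: raunuzuk
2. f -> v, k -> g, p -> b, s -> z, t -> d / _ Z: no change
3. f -> v, s -> z / _ Z: no change
surface: raunuzuk

cell ASPECT=gu, KEL=vo:
underlying: raun-us-kdu
1. f -> v, k -> g, p -> b, s -> z, t -> d / V _ V: no change
2. f -> v, k -> g, p -> b, s -> z, t -> d / _ Z: fires at position(s) 7: raunusgdu
3. f -> v, s -> z / _ Z: fires at position(s) 6: raunuzgdu
surface: raunuzgdu

cell ASPECT=mi, KEL=vo:
underlying: raun-zi-kdu
1. f -> v, k -> g, p -> b, s -> z, t -> d / V _ V: no change
2. f -> v, k -> g, p -> b, s -> z, t -> d / _ Z: fires at position(s) 7: raunzigdu
3. f -> v, s -> z / _ Z: no change
surface: raunzigdu


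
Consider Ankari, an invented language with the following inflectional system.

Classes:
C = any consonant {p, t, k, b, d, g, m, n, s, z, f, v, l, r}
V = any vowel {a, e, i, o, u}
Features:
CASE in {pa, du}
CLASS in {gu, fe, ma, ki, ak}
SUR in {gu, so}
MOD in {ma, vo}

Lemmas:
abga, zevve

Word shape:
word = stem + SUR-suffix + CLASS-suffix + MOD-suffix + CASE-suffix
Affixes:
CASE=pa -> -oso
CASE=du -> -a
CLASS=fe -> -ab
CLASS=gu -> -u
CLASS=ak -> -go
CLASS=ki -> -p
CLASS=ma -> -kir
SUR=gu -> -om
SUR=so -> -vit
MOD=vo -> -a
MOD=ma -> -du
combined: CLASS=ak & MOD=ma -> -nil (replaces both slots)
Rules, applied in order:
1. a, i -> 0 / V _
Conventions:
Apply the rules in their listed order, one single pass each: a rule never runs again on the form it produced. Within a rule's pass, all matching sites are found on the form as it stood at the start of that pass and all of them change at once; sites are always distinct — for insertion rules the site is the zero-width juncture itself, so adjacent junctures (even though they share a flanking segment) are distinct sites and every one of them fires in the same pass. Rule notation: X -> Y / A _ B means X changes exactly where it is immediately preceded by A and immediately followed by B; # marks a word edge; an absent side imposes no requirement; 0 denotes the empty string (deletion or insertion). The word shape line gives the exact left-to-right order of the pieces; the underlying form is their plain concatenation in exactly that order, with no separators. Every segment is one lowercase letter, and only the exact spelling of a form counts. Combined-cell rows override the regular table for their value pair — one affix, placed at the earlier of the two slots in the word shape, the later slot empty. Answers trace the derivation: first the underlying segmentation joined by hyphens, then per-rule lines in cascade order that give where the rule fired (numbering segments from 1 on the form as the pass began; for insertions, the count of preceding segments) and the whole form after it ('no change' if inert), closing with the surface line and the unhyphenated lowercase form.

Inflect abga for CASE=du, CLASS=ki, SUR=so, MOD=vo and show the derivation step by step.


underlying: abga-vit-p-a-a
1. a, i -> 0 / V _: fires at position(s) 10: abgavitpa
surface: abgavitpa


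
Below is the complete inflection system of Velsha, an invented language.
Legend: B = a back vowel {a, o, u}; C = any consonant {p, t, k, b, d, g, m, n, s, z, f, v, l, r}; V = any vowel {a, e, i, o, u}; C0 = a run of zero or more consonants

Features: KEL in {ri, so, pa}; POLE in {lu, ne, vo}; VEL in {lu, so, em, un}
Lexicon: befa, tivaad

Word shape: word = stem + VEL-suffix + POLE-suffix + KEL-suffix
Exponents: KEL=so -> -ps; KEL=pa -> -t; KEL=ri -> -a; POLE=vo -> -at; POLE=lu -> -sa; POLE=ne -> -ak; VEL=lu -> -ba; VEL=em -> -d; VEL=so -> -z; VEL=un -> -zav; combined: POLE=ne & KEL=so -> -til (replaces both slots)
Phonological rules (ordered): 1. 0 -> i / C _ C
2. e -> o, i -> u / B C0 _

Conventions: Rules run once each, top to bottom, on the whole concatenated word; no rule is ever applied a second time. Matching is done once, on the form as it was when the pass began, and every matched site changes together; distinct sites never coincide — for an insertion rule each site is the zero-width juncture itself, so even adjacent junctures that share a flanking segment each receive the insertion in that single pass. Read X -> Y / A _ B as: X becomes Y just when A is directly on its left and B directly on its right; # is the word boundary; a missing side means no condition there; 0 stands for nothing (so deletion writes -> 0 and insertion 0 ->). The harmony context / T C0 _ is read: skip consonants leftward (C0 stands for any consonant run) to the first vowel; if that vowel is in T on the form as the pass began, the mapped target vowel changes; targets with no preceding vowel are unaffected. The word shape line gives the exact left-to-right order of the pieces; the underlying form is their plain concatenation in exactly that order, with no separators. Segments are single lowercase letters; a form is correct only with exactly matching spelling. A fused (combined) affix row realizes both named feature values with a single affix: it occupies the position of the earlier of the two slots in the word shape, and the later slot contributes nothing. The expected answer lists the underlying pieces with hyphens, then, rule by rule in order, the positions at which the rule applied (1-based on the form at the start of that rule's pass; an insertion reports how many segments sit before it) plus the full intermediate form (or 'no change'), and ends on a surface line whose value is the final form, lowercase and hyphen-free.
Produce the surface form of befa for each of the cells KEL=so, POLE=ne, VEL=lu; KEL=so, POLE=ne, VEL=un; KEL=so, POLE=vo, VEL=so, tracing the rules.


cell KEL=so, POLE=ne, VEL=lu:
underlying: befa-ba-til
1. 0 -> i / C _ C: no change
2. e -> o, i -> u / B C0 _: fires at position(s) 8: befabatul
surface: befabatul

cell KEL=so, POLE=ne, VEL=un:
underlying: befa-zav-til
1. 0 -> i / C _ C: inserts after position(s) 7: befazavitil
2. e -> o, i -> u / B C0 _: fires at position(s) 8: befazavutil
surface: befazavutil

cell KEL=so, POLE=vo, VEL=so:
underlying: befa-z-at-ps
1. 0 -> i / C _ C: inserts after position(s) 7, 8: befazatipis
2. e -> o, i -> u / B C0 _: fires at position(s) 8: befazatupis
surface: befazatupis


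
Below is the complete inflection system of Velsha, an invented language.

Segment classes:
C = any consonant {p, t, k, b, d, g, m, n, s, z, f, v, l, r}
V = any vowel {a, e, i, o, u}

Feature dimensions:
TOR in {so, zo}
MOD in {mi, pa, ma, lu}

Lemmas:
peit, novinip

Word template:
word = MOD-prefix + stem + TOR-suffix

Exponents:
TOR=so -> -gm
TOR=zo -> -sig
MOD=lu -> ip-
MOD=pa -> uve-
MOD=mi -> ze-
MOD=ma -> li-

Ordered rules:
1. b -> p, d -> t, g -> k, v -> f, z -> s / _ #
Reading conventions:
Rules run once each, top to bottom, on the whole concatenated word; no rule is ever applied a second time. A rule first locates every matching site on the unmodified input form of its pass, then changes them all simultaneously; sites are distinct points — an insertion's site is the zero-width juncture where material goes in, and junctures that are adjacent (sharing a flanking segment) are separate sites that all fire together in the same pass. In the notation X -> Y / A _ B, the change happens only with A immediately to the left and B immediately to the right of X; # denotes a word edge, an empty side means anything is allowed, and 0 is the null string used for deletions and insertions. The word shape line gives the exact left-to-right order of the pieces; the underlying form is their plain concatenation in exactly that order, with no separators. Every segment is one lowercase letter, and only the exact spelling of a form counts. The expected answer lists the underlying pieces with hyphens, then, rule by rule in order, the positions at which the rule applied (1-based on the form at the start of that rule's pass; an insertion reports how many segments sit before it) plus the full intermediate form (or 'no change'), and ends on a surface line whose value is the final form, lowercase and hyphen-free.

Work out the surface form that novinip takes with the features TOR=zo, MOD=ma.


underlying: li-novinip-sig
1. b -> p, d -> t, g -> k, v -> f, z -> s / _ #: fires at position(s) 12: linovinipsik
surface: linovinipsik


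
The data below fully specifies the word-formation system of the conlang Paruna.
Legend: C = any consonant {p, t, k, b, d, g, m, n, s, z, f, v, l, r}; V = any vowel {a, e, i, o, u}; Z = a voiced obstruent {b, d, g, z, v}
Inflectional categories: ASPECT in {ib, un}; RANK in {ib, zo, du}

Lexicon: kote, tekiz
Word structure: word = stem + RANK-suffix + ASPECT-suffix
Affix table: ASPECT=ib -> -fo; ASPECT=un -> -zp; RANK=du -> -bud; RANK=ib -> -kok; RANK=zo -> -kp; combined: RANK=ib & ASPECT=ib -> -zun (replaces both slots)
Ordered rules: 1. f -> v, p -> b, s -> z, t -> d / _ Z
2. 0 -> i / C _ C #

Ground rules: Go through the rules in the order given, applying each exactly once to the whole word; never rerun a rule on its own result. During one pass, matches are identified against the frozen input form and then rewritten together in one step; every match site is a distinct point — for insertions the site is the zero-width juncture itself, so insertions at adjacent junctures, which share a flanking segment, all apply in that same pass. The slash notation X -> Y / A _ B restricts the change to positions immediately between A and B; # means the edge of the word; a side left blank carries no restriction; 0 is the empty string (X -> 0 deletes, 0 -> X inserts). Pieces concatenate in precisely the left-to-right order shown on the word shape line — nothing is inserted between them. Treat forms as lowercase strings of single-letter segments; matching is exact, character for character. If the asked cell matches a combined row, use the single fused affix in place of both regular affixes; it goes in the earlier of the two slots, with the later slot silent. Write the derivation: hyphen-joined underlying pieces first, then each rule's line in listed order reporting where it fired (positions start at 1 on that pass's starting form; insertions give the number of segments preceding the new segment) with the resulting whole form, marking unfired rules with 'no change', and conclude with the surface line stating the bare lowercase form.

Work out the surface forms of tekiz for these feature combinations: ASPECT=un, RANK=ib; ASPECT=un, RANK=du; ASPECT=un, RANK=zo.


cell ASPECT=un, RANK=ib:
underlying: tekiz-kok-zp
1. f -> v, p -> b, s -> z, t -> d / _ Z: no change
2. 0 -> i / C _ C #: inserts after position(s) 9: tekizkokzip
surface: tekizkokzip

cell ASPECT=un, RANK=du:
underlying: tekiz-bud-zp
1. f -> v, p -> b, s -> z, t -> d / _ Z: no change
2. 0 -> i / C _ C #: inserts after position(s) 9: tekizbudzip
surface: tekizbudzip

cell ASPECT=un, RANK=zo:
underlying: tekiz-kp-zp
1. f -> v, p -> b, s -> z, t -> d / _ Z: fires at position(s) 7: tekizkbzp
2. 0 -> i / C _ C #: inserts after position(s) 8: tekizkbzip
surface: tekizkbzip


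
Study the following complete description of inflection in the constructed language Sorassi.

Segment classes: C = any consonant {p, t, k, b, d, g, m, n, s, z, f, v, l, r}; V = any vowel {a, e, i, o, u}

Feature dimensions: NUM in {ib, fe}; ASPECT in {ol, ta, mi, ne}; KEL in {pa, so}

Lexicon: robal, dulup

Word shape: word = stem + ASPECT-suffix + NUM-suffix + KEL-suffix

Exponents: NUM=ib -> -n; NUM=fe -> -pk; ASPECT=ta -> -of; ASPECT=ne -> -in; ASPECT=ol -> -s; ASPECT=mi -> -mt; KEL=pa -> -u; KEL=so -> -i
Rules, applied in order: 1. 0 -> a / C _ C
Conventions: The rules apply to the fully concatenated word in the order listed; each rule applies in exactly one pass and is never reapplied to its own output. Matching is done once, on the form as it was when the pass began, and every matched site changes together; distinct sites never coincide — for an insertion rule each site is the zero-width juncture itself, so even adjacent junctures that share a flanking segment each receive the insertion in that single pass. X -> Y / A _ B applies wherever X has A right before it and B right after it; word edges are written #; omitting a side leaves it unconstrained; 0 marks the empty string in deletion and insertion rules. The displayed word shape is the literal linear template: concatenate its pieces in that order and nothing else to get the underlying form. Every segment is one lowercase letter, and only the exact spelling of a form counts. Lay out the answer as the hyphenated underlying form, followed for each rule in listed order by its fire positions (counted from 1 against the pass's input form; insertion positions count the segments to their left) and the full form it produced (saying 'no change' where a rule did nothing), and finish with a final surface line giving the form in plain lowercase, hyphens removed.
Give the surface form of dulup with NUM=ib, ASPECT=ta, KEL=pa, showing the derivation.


underlying: dulup-of-n-u
1. 0 -> a / C _ C: inserts after position(s) 7: dulupofanu
surface: dulupofanu


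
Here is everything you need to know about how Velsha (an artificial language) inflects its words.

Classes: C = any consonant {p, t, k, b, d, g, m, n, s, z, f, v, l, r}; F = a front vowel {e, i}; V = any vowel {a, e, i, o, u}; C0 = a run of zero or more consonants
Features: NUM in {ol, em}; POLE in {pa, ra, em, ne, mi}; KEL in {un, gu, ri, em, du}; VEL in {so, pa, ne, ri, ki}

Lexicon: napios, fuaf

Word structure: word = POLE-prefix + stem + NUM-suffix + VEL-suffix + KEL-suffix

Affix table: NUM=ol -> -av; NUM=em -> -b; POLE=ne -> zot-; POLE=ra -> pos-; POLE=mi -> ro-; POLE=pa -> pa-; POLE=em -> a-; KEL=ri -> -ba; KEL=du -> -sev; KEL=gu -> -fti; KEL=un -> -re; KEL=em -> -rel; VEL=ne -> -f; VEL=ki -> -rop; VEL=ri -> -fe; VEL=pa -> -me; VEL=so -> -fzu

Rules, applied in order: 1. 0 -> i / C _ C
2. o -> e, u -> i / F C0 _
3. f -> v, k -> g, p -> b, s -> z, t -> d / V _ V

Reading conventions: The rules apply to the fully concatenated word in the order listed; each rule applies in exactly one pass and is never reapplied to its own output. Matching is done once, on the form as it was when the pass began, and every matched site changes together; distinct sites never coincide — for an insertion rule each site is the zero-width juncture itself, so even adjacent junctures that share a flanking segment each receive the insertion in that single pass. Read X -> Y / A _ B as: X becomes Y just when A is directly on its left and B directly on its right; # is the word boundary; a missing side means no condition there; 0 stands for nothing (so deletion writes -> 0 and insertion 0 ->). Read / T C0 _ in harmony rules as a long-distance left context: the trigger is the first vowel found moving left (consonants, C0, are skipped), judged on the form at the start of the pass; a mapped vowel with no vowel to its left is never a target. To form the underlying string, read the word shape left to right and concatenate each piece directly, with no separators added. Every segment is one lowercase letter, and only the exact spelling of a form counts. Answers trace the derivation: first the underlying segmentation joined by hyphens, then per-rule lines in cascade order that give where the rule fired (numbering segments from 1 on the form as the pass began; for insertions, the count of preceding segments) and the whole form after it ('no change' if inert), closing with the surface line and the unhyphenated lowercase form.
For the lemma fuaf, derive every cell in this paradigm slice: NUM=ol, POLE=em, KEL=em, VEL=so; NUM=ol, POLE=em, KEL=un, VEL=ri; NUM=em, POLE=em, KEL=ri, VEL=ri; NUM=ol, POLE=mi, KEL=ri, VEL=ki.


cell NUM=ol, POLE=em, KEL=em, VEL=so:
underlying: a-fuaf-av-fzu-rel
1. 0 -> i / C _ C: inserts after position(s) 7, 8: afuafavifizurel
2. o -> e, u -> i / F C0 _: fires at position(s) 12: afuafavifizirel
3. f -> v, k -> g, p -> b, s -> z, t -> d / V _ V: fires at position(s) 2, 5, 9: avuavavivizirel
surface: avuavavivizirel

cell NUM=ol, POLE=em, KEL=un, VEL=ri:
underlying: a-fuaf-av-fe-re
1. 0 -> i / C _ C: inserts after position(s) 7: afuafavifere
2. o -> e, u -> i / F C0 _: no change
3. f -> v, k -> g, p -> b, s -> z, t -> d / V _ V: fires at position(s) 2, 5, 9: avuavavivere
surface: avuavavivere

cell NUM=em, POLE=em, KEL=ri, VEL=ri:
underlying: a-fuaf-b-fe-ba
1. 0 -> i / C _ C: inserts after position(s) 5, 6: afuafibifeba
2. o -> e, u -> i / F C0 _: no change
3. f -> v, k -> g, p -> b, s -> z, t -> d / V _ V: fires at position(s) 2, 5, 9: avuavibiveba
surface: avuavibiveba

cell NUM=ol, POLE=mi, KEL=ri, VEL=ki:
underlying: ro-fuaf-av-rop-ba
1. 0 -> i / C _ C: inserts after position(s) 8, 11: rofuafaviropiba
2. o -> e, u -> i / F C0 _: fires at position(s) 11: rofuafavirepiba
3. f -> v, k -> g, p -> b, s -> z, t -> d / V _ V: fires at position(s) 3, 6, 12: rovuavavirebiba
surface: rovuavavirebiba


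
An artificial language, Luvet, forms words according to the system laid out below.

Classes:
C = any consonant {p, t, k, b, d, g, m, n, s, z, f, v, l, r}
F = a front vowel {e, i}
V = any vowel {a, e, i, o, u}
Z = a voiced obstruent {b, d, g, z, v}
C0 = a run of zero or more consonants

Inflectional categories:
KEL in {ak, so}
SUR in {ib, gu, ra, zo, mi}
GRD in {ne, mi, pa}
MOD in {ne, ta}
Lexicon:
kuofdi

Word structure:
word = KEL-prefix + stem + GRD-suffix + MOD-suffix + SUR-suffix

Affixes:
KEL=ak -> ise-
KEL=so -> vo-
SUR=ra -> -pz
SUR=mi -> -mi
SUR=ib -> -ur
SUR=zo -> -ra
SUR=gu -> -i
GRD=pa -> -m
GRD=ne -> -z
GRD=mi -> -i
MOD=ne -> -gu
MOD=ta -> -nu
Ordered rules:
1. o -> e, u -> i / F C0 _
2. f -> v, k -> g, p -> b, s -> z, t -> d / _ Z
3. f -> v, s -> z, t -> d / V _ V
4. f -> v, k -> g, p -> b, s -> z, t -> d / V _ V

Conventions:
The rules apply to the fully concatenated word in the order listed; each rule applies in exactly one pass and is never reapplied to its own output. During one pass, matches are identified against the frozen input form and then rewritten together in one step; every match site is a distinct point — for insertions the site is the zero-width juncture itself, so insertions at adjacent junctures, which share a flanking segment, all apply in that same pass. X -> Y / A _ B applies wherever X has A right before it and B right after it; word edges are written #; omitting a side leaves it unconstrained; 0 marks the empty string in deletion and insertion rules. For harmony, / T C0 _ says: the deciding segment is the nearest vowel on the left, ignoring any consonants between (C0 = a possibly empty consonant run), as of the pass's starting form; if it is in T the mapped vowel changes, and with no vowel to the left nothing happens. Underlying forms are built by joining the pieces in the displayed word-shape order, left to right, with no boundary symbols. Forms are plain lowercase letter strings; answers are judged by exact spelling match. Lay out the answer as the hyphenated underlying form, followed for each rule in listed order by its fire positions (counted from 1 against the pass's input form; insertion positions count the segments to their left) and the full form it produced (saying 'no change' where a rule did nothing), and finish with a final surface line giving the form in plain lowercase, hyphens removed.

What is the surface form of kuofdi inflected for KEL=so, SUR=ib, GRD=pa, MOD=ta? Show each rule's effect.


underlying: vo-kuofdi-m-nu-ur
1. o -> e, u -> i / F C0 _: fires at position(s) 11: vokuofdimniur
2. f -> v, k -> g, p -> b, s -> z, t -> d / _ Z: fires at position(s) 6: vokuovdimniur
3. f -> v, s -> z, t -> d / V _ V: no change
4. f -> v, k -> g, p -> b, s -> z, t -> d / V _ V: fires at position(s) 3: voguovdimniur
surface: voguovdimniur


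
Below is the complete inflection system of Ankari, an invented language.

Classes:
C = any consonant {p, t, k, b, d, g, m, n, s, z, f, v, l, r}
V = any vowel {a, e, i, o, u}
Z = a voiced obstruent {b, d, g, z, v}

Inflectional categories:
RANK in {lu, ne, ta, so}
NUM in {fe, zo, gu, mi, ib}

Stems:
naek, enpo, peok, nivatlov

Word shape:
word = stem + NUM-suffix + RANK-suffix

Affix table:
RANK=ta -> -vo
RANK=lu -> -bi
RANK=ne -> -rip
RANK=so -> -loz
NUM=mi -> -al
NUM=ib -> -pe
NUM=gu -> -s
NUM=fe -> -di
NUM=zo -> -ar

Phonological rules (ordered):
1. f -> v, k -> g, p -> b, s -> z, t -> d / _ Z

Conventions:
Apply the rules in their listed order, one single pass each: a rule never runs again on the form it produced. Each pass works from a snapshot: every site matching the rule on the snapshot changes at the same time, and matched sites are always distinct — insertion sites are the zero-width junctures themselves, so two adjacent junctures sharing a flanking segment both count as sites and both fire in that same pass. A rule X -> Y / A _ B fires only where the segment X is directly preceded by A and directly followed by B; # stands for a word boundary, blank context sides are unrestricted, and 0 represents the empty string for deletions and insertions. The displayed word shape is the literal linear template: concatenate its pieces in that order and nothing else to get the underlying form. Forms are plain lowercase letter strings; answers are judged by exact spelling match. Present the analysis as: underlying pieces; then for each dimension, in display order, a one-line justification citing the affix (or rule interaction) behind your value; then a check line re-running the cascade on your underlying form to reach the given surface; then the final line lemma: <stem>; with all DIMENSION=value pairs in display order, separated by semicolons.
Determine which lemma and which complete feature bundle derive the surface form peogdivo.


underlying: peok-di-vo
RANK=ta - signalled by the affix -vo
NUM=fe - signalled by the affix -di
check: peokdivo -> peogdivo
lemma: peok; RANK=ta; NUM=fe


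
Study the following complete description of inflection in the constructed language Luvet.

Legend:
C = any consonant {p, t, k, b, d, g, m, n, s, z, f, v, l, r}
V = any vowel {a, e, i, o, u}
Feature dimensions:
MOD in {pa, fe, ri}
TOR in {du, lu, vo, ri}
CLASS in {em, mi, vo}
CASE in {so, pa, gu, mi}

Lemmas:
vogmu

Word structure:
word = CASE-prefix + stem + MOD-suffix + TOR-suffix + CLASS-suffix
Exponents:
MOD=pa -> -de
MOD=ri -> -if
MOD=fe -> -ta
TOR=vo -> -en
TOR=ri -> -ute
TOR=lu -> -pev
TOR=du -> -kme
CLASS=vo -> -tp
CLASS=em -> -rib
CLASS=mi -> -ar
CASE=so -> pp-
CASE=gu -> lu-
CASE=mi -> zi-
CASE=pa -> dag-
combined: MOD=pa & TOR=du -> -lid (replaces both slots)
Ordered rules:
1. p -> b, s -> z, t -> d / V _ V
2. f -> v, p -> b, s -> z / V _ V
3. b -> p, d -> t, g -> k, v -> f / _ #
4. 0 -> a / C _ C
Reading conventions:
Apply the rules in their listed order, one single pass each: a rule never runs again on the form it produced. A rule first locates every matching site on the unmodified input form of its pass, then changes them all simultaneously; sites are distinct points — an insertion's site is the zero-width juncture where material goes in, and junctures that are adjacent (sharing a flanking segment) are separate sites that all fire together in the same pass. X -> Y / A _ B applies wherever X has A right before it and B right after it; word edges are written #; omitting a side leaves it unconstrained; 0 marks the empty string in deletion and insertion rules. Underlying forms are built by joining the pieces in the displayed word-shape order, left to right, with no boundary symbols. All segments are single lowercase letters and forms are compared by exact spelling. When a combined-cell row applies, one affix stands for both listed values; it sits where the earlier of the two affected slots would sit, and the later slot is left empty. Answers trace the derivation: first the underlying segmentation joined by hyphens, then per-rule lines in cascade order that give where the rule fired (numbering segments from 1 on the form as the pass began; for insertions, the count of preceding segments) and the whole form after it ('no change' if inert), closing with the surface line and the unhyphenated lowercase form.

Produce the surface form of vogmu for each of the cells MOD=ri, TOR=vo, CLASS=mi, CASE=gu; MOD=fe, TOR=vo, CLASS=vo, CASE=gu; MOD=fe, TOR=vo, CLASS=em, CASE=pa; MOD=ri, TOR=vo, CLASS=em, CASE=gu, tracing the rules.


cell MOD=ri, TOR=vo, CLASS=mi, CASE=gu:
underlying: lu-vogmu-if-en-ar
1. p -> b, s -> z, t -> d / V _ V: no change
2. f -> v, p -> b, s -> z / V _ V: fires at position(s) 9: luvogmuivenar
3. b -> p, d -> t, g -> k, v -> f / _ #: no change
4. 0 -> a / C _ C: inserts after position(s) 5: luvogamuivenar
surface: luvogamuivenar

cell MOD=fe, TOR=vo, CLASS=vo, CASE=gu:
underlying: lu-vogmu-ta-en-tp
1. p -> b, s -> z, t -> d / V _ V: fires at position(s) 8: luvogmudaentp
2. f -> v, p -> b, s -> z / V _ V: no change
3. b -> p, d -> t, g -> k, v -> f / _ #: no change
4. 0 -> a / C _ C: inserts after position(s) 5, 11, 12: luvogamudaenatap
surface: luvogamudaenatap

cell MOD=fe, TOR=vo, CLASS=em, CASE=pa:
underlying: dag-vogmu-ta-en-rib
1. p -> b, s -> z, t -> d / V _ V: fires at position(s) 9: dagvogmudaenrib
2. f -> v, p -> b, s -> z / V _ V: no change
3. b -> p, d -> t, g -> k, v -> f / _ #: fires at position(s) 15: dagvogmudaenrip
4. 0 -> a / C _ C: inserts after position(s) 3, 6, 12: dagavogamudaenarip
surface: dagavogamudaenarip

cell MOD=ri, TOR=vo, CLASS=em, CASE=gu:
underlying: lu-vogmu-if-en-rib
1. p -> b, s -> z, t -> d / V _ V: no change
2. f -> v, p -> b, s -> z / V _ V: fires at position(s) 9: luvogmuivenrib
3. b -> p, d -> t, g -> k, v -> f / _ #: fires at position(s) 14: luvogmuivenrip
4. 0 -> a / C _ C: inserts after position(s) 5, 11: luvogamuivenarip
surface: luvogamuivenarip


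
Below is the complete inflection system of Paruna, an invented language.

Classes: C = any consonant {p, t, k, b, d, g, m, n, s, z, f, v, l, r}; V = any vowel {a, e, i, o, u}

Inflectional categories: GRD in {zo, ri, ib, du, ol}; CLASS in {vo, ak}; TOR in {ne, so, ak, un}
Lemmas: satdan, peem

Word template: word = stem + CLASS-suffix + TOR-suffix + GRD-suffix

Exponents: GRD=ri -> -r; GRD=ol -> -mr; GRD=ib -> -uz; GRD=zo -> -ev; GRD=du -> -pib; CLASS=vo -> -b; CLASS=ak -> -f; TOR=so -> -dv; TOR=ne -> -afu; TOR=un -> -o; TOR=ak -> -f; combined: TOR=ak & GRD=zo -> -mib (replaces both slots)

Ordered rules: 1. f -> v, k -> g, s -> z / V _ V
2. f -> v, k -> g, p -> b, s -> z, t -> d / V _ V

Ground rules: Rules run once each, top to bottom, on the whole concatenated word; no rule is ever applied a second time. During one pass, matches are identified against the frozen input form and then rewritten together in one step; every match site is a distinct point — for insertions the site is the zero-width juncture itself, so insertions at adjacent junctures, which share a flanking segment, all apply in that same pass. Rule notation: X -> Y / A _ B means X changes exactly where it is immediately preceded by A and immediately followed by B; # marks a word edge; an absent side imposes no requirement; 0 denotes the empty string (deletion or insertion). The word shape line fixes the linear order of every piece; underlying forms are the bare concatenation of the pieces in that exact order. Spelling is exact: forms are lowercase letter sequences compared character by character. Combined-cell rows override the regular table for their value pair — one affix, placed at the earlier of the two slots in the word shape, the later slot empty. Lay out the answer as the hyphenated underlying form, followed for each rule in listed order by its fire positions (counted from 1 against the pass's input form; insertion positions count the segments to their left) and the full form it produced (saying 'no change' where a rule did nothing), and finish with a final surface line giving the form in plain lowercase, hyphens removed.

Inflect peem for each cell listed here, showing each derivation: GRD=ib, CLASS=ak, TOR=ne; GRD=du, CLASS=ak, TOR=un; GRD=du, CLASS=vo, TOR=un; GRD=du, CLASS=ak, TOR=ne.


cell GRD=ib, CLASS=ak, TOR=ne:
underlying: peem-f-afu-uz
1. f -> v, k -> g, s -> z / V _ V: fires at position(s) 7: peemfavuuz
2. f -> v, k -> g, p -> b, s -> z, t -> d / V _ V: no change
surface: peemfavuuz

cell GRD=du, CLASS=ak, TOR=un:
underlying: peem-f-o-pib
1. f -> v, k -> g, s -> z / V _ V: no change
2. f -> v, k -> g, p -> b, s -> z, t -> d / V _ V: fires at position(s) 7: peemfobib
surface: peemfobib

cell GRD=du, CLASS=vo, TOR=un:
underlying: peem-b-o-pib
1. f -> v, k -> g, s -> z / V _ V: no change
2. f -> v, k -> g, p -> b, s -> z, t -> d / V _ V: fires at position(s) 7: peembobib
surface: peembobib

cell GRD=du, CLASS=ak, TOR=ne:
underlying: peem-f-afu-pib
1. f -> v, k -> g, s -> z / V _ V: fires at position(s) 7: peemfavupib
2. f -> v, k -> g, p -> b, s -> z, t -> d / V _ V: fires at position(s) 9: peemfavubib
surface: peemfavubib
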